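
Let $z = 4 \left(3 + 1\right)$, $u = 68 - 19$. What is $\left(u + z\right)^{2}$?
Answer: $4225$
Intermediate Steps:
$u = 49$ ($u = 68 - 19 = 49$)
$z = 16$ ($z = 4 \cdot 4 = 16$)
$\left(u + z\right)^{2} = \left(49 + 16\right)^{2} = 65^{2} = 4225$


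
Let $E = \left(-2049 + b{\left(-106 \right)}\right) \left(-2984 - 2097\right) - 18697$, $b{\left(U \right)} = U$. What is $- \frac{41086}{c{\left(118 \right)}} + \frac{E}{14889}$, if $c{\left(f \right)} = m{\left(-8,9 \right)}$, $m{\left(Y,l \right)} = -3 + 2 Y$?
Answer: $\frac{819415756}{282891} \approx 2896.6$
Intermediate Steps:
$c{\left(f \right)} = -19$ ($c{\left(f \right)} = -3 + 2 \left(-8\right) = -3 - 16 = -19$)
$E = 10930858$ ($E = \left(-2049 - 106\right) \left(-2984 - 2097\right) - 18697 = \left(-2155\right) \left(-5081\right) - 18697 = 10949555 - 18697 = 10930858$)
$- \frac{41086}{c{\left(118 \right)}} + \frac{E}{14889} = - \frac{41086}{-19} + \frac{10930858}{14889} = \left(-41086\right) \left(- \frac{1}{19}\right) + 10930858 \cdot \frac{1}{14889} = \frac{41086}{19} + \frac{10930858}{14889} = \frac{819415756}{282891}$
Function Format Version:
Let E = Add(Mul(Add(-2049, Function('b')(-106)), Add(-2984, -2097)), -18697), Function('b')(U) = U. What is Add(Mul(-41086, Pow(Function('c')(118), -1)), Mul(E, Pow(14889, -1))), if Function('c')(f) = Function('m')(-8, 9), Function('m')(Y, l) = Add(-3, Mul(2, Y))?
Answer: Rational(819415756, 282891) ≈ 2896.6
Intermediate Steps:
Function('c')(f) = -19 (Function('c')(f) = Add(-3, Mul(2, -8)) = Add(-3, -16) = -19)
E = 10930858 (E = Add(Mul(Add(-2049, -106), Add(-2984, -2097)), -18697) = Add(Mul(-2155, -5081), -18697) = Add(10949555, -18697) = 10930858)
Add(Mul(-41086, Pow(Function('c')(118), -1)), Mul(E, Pow(14889, -1))) = Add(Mul(-41086, Pow(-19, -1)), Mul(10930858, Pow(14889, -1))) = Add(Mul(-41086, Rational(-1, 19)), Mul(10930858, Rational(1, 14889))) = Add(Rational(41086, 19), Rational(10930858, 14889)) = Rational(819415756, 282891)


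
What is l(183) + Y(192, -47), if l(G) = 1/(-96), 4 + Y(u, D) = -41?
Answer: -4321/96 ≈ -45.010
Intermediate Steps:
Y(u, D) = -45 (Y(u, D) = -4 - 41 = -45)
l(G) = -1/96
l(183) + Y(192, -47) = -1/96 - 45 = -4321/96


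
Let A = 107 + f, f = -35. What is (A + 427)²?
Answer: 249001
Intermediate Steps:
A = 72 (A = 107 - 35 = 72)
(A + 427)² = (72 + 427)² = 499² = 249001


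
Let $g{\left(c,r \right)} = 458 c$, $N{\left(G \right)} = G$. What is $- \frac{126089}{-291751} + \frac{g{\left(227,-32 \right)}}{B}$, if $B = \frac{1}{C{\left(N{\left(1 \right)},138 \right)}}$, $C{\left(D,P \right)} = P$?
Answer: $\frac{4185841582397}{291751} \approx 1.4347 \cdot 10^{7}$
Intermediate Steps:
$B = \frac{1}{138} \approx 0.0072464$
$- \frac{126089}{-291751} + \frac{g{\left(227,-32 \right)}}{B} = - \frac{126089}{-291751} + 458 \cdot 227 \frac{1}{\frac{1}{138}} = \left(-126089\right) \left(- \frac{1}{291751}\right) + 103966 \cdot 138 = \frac{126089}{291751} + 14347308 = \frac{4185841582397}{291751}$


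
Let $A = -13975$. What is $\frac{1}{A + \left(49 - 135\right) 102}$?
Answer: $- \frac{1}{22747} \approx -4.3962 \cdot 10^{-5}$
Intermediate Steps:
$\frac{1}{A + \left(49 - 135\right) 102} = \frac{1}{-13975 + \left(49 - 135\right) 102} = \frac{1}{-13975 - 8772} = \frac{1}{-22747} = - \frac{1}{22747}$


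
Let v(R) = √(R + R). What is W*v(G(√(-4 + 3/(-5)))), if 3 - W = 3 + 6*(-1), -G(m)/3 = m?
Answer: 6*5^(¾)*√6*23^(¼)*√(-I)/5 ≈ 15.22 - 15.22*I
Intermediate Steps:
G(m) = -3*m
v(R) = √2*√R (v(R) = √(2*R) = √2*√R)
W = 6 (W = 3 - (3 + 6*(-1)) = 3 - (3 - 6) = 3 - 1*(-3) = 3 + 3 = 6)
W*v(G(√(-4 + 3/(-5)))) = 6*(√2*√(-3*√(-4 + 3/(-5)))) = 6*(√2*√(-3*√(-4 + 3*(-⅕)))) = 6*(√2*√(-3*√(-4 - ⅗))) = 6*(√2*√(-3*I*√115/5)) = 6*(√2*(√3*5^(¾)*23^(¼)*√(-I)/5)) = 6*(5^(¾)*√6*23^(¼)*√(-I)/5) = 6*5^(¾)*√6*23^(¼)*√(-I)/5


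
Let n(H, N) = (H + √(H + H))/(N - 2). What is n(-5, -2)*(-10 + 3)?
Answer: -35/4 + 7*I*√10/4 ≈ -8.75 + 5.534*I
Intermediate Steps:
n(H, N) = (H + √2*√H)/(-2 + N) (n(H, N) = (H + √(2*H))/(-2 + N) = (H + √2*√H)/(-2 + N))
n(-5, -2)*(-10 + 3) = ((-5 + √2*√(-5))/(-2 - 2))*(-10 + 3) = ((-5 + √2*(I*√5))/(-4))*(-7) = -(-5 + I*√10)/4*(-7) = (5/4 - I*√10/4)*(-7) = -35/4 + 7*I*√10/4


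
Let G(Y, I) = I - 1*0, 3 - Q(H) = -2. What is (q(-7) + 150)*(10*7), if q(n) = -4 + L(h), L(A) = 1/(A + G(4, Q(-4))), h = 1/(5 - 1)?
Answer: 30700/3 ≈ 10233.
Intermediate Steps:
Q(H) = 5 (Q(H) = 3 - 1*(-2) = 3 + 2 = 5)
h = 1/4 ≈ 0.25000
G(Y, I) = I (G(Y, I) = I + 0 = I)
L(A) = 1/(5 + A) (L(A) = 1/(A + 5) = 1/(5 + A))
q(n) = -80/21 (q(n) = -4 + 1/(5 + 1/4) = -4 + 1/(21/4) = -4 + 4/21 = -80/21)
(q(-7) + 150)*(10*7) = (-80/21 + 150)*(10*7) = (3070/21)*70 = 30700/3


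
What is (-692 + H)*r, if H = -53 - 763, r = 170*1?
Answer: -256360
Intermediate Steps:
r = 170
H = -816
(-692 + H)*r = (-692 - 816)*170 = -1508*170 = -256360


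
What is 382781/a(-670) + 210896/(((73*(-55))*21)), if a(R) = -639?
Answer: -1543282979/2565585 ≈ -601.53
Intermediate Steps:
382781/a(-670) + 210896/(((73*(-55))*21)) = 382781/(-639) + 210896/(((73*(-55))*21)) = 382781*(-1/639) + 210896/((-4015*21)) = -382781/639 + 210896/(-84315) = -382781/639 + 210896*(-1/84315) = -382781/639 - 30128/12045 = -1543282979/2565585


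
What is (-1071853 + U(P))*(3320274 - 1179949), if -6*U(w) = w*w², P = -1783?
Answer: 12118273090144925/6 ≈ 2.0197e+15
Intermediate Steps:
U(w) = -w³/6 (U(w) = -w*w²/6 = -w³/6)
(-1071853 + U(P))*(3320274 - 1179949) = (-1071853 - ⅙*(-1783)³)*(3320274 - 1179949) = (-1071853 - ⅙*(-5668315687))*2140325 = (-1071853 + 5668315687/6)*2140325 = (5661884569/6)*2140325 = 12118273090144925/6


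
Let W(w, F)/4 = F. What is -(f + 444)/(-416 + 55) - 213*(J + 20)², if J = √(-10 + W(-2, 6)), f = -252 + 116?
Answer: -31833394/361 - 8520*√14 ≈ -1.2006e+5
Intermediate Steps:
f = -136
W(w, F) = 4*F
J = √14 (J = √(-10 + 4*6) = √(-10 + 24) = √14 ≈ 3.7417)
-(f + 444)/(-416 + 55) - 213*(J + 20)² = -(-136 + 444)/(-416 + 55) - 213*(√14 + 20)² = -308/(-361) - 213*(20 + √14)² = -308*(-1)/361 - 213*(20 + √14)² = -1*(-308/361) - 213*(20 + √14)² = 308/361 - 213*(20 + √14)²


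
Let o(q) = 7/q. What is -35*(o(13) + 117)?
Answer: -53480/13 ≈ -4113.8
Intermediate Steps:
-35*(o(13) + 117) = -35*(7/13 + 117) = -35*1528/13 = -53480/13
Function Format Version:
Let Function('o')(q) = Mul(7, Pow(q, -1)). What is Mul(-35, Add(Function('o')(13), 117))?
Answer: Rational(-53480, 13) ≈ -4113.8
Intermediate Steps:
Mul(-35, Add(Function('o')(13), 117)) = Mul(-35, Add(Mul(7, Pow(13, -1)), 117)) = Mul(-35, Add(Mul(7, Rational(1, 13)), 117)) = Mul(-35, Add(Rational(7, 13), 117)) = Mul(-35, Rational(1528, 13)) = Rational(-53480, 13)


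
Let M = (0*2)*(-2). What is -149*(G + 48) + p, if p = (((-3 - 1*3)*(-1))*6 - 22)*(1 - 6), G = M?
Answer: -7222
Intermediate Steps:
M = 0 (M = 0*(-2) = 0)
G = 0
p = -70 (p = (((-3 - 3)*(-1))*6 - 22)*(-5) = (-6*(-1)*6 - 22)*(-5) = (6*6 - 22)*(-5) = (36 - 22)*(-5) = 14*(-5) = -70)
-149*(G + 48) + p = -149*(0 + 48) - 70 = -149*48 - 70 = -7152 - 70 = -7222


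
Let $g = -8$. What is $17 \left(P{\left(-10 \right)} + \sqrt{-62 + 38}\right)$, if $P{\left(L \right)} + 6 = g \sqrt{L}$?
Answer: $-102 - 136 i \sqrt{10} + 34 i \sqrt{6} \approx -102.0 - 346.79 i$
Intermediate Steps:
$P{\left(L \right)} = -6 - 8 \sqrt{L}$
$17 \left(P{\left(-10 \right)} + \sqrt{-62 + 38}\right) = 17 \left(\left(-6 - 8 \sqrt{-10}\right) + \sqrt{-62 + 38}\right) = 17 \left(\left(-6 - 8 i \sqrt{10}\right) + \sqrt{-24}\right) = 17 \left(\left(-6 - 8 i \sqrt{10}\right) + 2 i \sqrt{6}\right) = 17 \left(-6 - 8 i \sqrt{10} + 2 i \sqrt{6}\right) = -102 - 136 i \sqrt{10} + 34 i \sqrt{6}$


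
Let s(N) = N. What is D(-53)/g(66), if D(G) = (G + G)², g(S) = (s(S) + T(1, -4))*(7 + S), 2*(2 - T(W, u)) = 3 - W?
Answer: 11236/4891 ≈ 2.2973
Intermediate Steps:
T(W, u) = ½ + W/2 (T(W, u) = 2 - (3 - W)/2 = 2 + (-3/2 + W/2) = ½ + W/2)
g(S) = (1 + S)*(7 + S) (g(S) = (S + (½ + (½)*1))*(7 + S) = (S + (½ + ½))*(7 + S) = (S + 1)*(7 + S) = (1 + S)*(7 + S))
D(G) = 4*G² (D(G) = (2*G)² = 4*G²)
D(-53)/g(66) = (4*(-53)²)/(7 + 66² + 8*66) = (4*2809)/(7 + 4356 + 528) = 11236/4891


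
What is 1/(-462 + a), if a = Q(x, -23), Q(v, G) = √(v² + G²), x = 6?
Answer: -462/212879 - √565/212879 ≈ -0.0022819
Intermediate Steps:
Q(v, G) = √(G² + v²)
a = √565 (a = √((-23)² + 6²) = √(529 + 36) = √565 ≈ 23.770)
1/(-462 + a) = 1/(-462 + √565)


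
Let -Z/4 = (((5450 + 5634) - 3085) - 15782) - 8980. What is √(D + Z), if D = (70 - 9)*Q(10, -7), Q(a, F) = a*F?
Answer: √62782 ≈ 250.56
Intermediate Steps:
Q(a, F) = F*a
D = -4270 (D = (70 - 9)*(-7*10) = 61*(-70) = -4270)
Z = 67052 (Z = -4*((((5450 + 5634) - 3085) - 15782) - 8980) = -4*(((11084 - 3085) - 15782) - 8980) = -4*((7999 - 15782) - 8980) = -4*(-7783 - 8980) = -4*(-16763) = 67052)
√(D + Z) = √(-4270 + 67052) = √62782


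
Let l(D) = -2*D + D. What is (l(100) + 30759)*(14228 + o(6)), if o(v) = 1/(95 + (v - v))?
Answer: 41440574599/95 ≈ 4.3622e+8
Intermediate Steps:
l(D) = -D
o(v) = 1/95 (o(v) = 1/(95 + 0) = 1/95)
(l(100) + 30759)*(14228 + o(6)) = (-1*100 + 30759)*(14228 + 1/95) = (-100 + 30759)*(1351661/95) = 30659*(1351661/95) = 41440574599/95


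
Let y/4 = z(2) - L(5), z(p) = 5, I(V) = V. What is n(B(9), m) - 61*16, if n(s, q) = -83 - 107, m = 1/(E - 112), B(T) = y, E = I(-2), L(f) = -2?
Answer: -1166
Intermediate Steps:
E = -2
y = 28 (y = 4*(5 - 1*(-2)) = 4*(5 + 2) = 4*7 = 28)
B(T) = 28
m = -1/114 (m = 1/(-2 - 112) = 1/(-114) = -1/114 ≈ -0.0087719)
n(s, q) = -190
n(B(9), m) - 61*16 = -190 - 61*16 = -190 - 1*976 = -190 - 976 = -1166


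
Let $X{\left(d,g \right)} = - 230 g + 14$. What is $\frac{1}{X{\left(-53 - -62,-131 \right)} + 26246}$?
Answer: $\frac{1}{56390} \approx 1.7734 \cdot 10^{-5}$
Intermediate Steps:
$X{\left(d,g \right)} = 14 - 230 g$
$\frac{1}{X{\left(-53 - -62,-131 \right)} + 26246} = \frac{1}{\left(14 - -30130\right) + 26246} = \frac{1}{\left(14 + 30130\right) + 26246} = \frac{1}{30144 + 26246} = \frac{1}{56390}$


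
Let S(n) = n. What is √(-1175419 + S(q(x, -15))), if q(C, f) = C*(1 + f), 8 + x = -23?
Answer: I*√1174985 ≈ 1084.0*I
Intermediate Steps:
x = -31 (x = -8 - 23 = -31)
√(-1175419 + S(q(x, -15))) = √(-1175419 - 31*(1 - 15)) = √(-1175419 - 31*(-14)) = √(-1175419 + 434) = √(-1174985) = I*√1174985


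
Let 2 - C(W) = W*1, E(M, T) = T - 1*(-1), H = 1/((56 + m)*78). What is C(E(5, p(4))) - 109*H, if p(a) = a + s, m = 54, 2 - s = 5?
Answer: -109/8580 ≈ -0.012704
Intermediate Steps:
s = -3 (s = 2 - 1*5 = 2 - 5 = -3)
p(a) = -3 + a (p(a) = a - 3 = -3 + a)
H = 1/8580 (H = 1/((56 + 54)*78) = (1/78)/110 = (1/110)*(1/78) = 1/8580 ≈ 0.00011655)
E(M, T) = 1 + T (E(M, T) = T + 1 = 1 + T)
C(W) = 2 - W
C(E(5, p(4))) - 109*H = (2 - (1 + (-3 + 4))) - 109*1/8580 = (2 - (1 + 1)) - 109/8580 = (2 - 1*2) - 109/8580 = (2 - 2) - 109/8580 = 0 - 109/8580 = -109/8580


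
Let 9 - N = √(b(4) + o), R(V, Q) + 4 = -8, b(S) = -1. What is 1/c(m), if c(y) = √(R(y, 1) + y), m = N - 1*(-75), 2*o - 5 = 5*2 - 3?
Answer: (72 - √5)^(-½) ≈ 0.11972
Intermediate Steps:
R(V, Q) = -12 (R(V, Q) = -4 - 8 = -12)
o = 6 (o = 5/2 + (5*2 - 3)/2 = 5/2 + (10 - 3)/2 = 5/2 + (½)*7 = 5/2 + 7/2 = 6)
N = 9 - √5 (N = 9 - √(-1 + 6) = 9 - √5 ≈ 6.7639)
m = 84 - √5 (m = (9 - √5) - 1*(-75) = (9 - √5) + 75 = 84 - √5 ≈ 81.764)
c(y) = √(-12 + y)
1/c(m) = 1/(√(-12 + (84 - √5))) = 1/(√(72 - √5)) = (72 - √5)^(-½)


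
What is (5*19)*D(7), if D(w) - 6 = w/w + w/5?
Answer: 798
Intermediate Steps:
D(w) = 7 + w/5 (D(w) = 6 + (w/w + w/5) = 6 + (1 + w*(1/5)) = 6 + (1 + w/5) = 7 + w/5)
(5*19)*D(7) = (5*19)*(7 + (1/5)*7) = 95*(7 + 7/5) = 95*(42/5) = 798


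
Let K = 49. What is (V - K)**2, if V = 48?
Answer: 1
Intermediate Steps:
(V - K)**2 = (48 - 1*49)**2 = (48 - 49)**2 = (-1)**2 = 1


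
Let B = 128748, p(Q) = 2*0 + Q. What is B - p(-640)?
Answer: 129388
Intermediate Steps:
p(Q) = Q (p(Q) = 0 + Q = Q)
B - p(-640) = 128748 - 1*(-640) = 128748 + 640 = 129388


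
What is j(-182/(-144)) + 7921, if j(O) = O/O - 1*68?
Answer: 7854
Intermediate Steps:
j(O) = -67 (j(O) = 1 - 68 = -67)
j(-182/(-144)) + 7921 = -67 + 7921 = 7854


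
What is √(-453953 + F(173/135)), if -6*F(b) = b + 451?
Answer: I*√919407470/45 ≈ 673.82*I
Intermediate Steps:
F(b) = -451/6 - b/6 (F(b) = -(b + 451)/6 = -(451 + b)/6 = -451/6 - b/6)
√(-453953 + F(173/135)) = √(-453953 + (-451/6 - 173/(6*135))) = √(-453953 + (-451/6 - ⅙*173/135)) = √(-453953 + (-451/6 - 173/810)) = √(-453953 - 30529/405) = √(-183881494/405) = I*√919407470/45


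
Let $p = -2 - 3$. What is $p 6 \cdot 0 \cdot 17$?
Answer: $0$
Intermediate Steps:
$p = -5$
$p 6 \cdot 0 \cdot 17 = \left(-5\right) 6 \cdot 0 \cdot 17 = \left(-30\right) 0 \cdot 17 = 0 \cdot 17 = 0$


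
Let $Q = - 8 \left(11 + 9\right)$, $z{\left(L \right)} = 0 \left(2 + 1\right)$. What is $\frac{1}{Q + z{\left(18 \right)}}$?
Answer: $- \frac{1}{160} \approx -0.00625$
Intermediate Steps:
$z{\left(L \right)} = 0$ ($z{\left(L \right)} = 0 \cdot 3 = 0$)
$Q = -160$ ($Q = \left(-8\right) 20 = -160$)
$\frac{1}{Q + z{\left(18 \right)}} = \frac{1}{-160 + 0} = \frac{1}{-160} = - \frac{1}{160}$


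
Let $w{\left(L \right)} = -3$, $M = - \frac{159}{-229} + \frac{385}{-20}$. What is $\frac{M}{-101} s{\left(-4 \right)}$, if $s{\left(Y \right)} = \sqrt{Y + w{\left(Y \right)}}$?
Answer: $\frac{16997 i \sqrt{7}}{92516} \approx 0.48608 i$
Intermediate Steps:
$M = - \frac{16997}{916}$ ($M = \left(-159\right) \left(- \frac{1}{229}\right) + 385 \left(- \frac{1}{20}\right) = \frac{159}{229} - \frac{77}{4} = - \frac{16997}{916} \approx -18.556$)
$s{\left(Y \right)} = \sqrt{-3 + Y}$ ($s{\left(Y \right)} = \sqrt{Y - 3} = \sqrt{-3 + Y}$)
$\frac{M}{-101} s{\left(-4 \right)} = - \frac{16997}{916 \left(-101\right)} \sqrt{-3 - 4} = \left(- \frac{16997}{916}\right) \left(- \frac{1}{101}\right) \sqrt{-7} = \frac{16997 i \sqrt{7}}{92516}$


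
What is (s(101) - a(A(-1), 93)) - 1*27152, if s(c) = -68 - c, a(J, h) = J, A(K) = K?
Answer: -27320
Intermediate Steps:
(s(101) - a(A(-1), 93)) - 1*27152 = ((-68 - 1*101) - 1*(-1)) - 1*27152 = ((-68 - 101) + 1) - 27152 = (-169 + 1) - 27152 = -168 - 27152 = -27320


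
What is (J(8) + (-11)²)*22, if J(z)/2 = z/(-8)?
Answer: 2618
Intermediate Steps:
J(z) = -z/4 (J(z) = 2*(z/(-8)) = 2*(z*(-⅛)) = 2*(-z/8) = -z/4)
(J(8) + (-11)²)*22 = (-¼*8 + (-11)²)*22 = (-2 + 121)*22 = 119*22 = 2618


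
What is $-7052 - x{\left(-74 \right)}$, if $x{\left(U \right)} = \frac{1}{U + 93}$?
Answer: $- \frac{133989}{19} \approx -7052.1$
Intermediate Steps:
$x{\left(U \right)} = \frac{1}{93 + U}$
$-7052 - x{\left(-74 \right)} = -7052 - \frac{1}{93 - 74} = -7052 - \frac{1}{19} = - \frac{133989}{19}$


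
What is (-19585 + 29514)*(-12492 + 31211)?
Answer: 185860951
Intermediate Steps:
(-19585 + 29514)*(-12492 + 31211) = 9929*18719 = 185860951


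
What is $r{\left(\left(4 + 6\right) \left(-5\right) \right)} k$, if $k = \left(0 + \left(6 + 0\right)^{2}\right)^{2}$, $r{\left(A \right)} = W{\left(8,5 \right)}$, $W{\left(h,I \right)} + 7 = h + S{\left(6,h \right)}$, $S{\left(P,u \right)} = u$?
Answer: $11664$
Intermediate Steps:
$W{\left(h,I \right)} = -7 + 2 h$ ($W{\left(h,I \right)} = -7 + \left(h + h\right) = -7 + 2 h$)
$r{\left(A \right)} = 9$ ($r{\left(A \right)} = -7 + 2 \cdot 8 = -7 + 16 = 9$)
$k = 1296$ ($k = \left(0 + 6^{2}\right)^{2} = \left(0 + 36\right)^{2} = 36^{2} = 1296$)
$r{\left(\left(4 + 6\right) \left(-5\right) \right)} k = 9 \cdot 1296 = 11664$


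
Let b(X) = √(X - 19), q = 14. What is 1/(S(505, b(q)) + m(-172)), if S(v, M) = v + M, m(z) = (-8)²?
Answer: 569/323766 - I*√5/323766 ≈ 0.0017574 - 6.9064e-6*I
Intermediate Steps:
b(X) = √(-19 + X)
m(z) = 64
S(v, M) = M + v
1/(S(505, b(q)) + m(-172)) = 1/((√(-19 + 14) + 505) + 64) = 1/((√(-5) + 505) + 64) = 1/((I*√5 + 505) + 64) = 1/((505 + I*√5) + 64) = 1/(569 + I*√5)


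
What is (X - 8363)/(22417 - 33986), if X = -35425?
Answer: 43788/11569 ≈ 3.7849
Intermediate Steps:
(X - 8363)/(22417 - 33986) = (-35425 - 8363)/(22417 - 33986) = -43788/(-11569) = -43788*(-1/11569) = 43788/11569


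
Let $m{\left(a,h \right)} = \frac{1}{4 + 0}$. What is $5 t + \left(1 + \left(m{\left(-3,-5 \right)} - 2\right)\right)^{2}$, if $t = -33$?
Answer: $- \frac{2631}{16} \approx -164.44$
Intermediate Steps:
$m{\left(a,h \right)} = \frac{1}{4}$
$5 t + \left(1 + \left(m{\left(-3,-5 \right)} - 2\right)\right)^{2} = 5 \left(-33\right) + \left(1 + \left(\frac{1}{4} - 2\right)\right)^{2} = -165 + \left(1 - \frac{7}{4}\right)^{2} = -165 + \left(- \frac{3}{4}\right)^{2} = -165 + \frac{9}{16} = - \frac{2631}{16}$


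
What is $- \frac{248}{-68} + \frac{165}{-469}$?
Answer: $\frac{26273}{7973} \approx 3.2952$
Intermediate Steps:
$- \frac{248}{-68} + \frac{165}{-469} = \left(-248\right) \left(- \frac{1}{68}\right) + 165 \left(- \frac{1}{469}\right) = \frac{62}{17} - \frac{165}{469} = \frac{26273}{7973}$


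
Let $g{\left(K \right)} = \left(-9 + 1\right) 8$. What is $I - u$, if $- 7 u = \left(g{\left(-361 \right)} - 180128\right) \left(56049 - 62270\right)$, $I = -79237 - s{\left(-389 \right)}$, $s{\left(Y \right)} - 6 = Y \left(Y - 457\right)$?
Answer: $\frac{1118116073}{7} \approx 1.5973 \cdot 10^{8}$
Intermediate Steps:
$s{\left(Y \right)} = 6 + Y \left(-457 + Y\right)$ ($s{\left(Y \right)} = 6 + Y \left(Y - 457\right) = 6 + Y \left(-457 + Y\right)$)
$I = -408337$ ($I = -79237 - \left(6 + \left(-389\right)^{2} - -177773\right) = -79237 - \left(6 + 151321 + 177773\right) = -79237 - 329100 = -408337$)
$g{\left(K \right)} = -64$ ($g{\left(K \right)} = \left(-8\right) 8 = -64$)
$u = - \frac{1120974432}{7}$ ($u = - \frac{\left(-64 - 180128\right) \left(56049 - 62270\right)}{7} = - \frac{\left(-180192\right) \left(-6221\right)}{7} = \left(- \frac{1}{7}\right) 1120974432 = - \frac{1120974432}{7} \approx -1.6014 \cdot 10^{8}$)
$I - u = -408337 - - \frac{1120974432}{7} = -408337 + \frac{1120974432}{7} = \frac{1118116073}{7}$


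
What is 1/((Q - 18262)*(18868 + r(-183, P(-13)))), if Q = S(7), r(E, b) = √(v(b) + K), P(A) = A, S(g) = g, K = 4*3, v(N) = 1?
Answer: -18868/6498805757805 + √13/6498805757805 ≈ -2.9027e-9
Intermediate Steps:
K = 12
r(E, b) = √13 (r(E, b) = √(1 + 12) = √13)
Q = 7
1/((Q - 18262)*(18868 + r(-183, P(-13)))) = 1/((7 - 18262)*(18868 + √13)) = 1/(-18255*(18868 + √13)) = 1/(-344435340 - 18255*√13)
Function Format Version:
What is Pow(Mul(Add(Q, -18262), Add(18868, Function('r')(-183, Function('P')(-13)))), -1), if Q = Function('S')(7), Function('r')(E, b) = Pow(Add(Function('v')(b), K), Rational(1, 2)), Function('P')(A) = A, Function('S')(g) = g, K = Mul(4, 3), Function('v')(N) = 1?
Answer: Add(Rational(-18868, 6498805757805), Mul(Rational(1, 6498805757805), Pow(13, Rational(1, 2)))) ≈ -2.9027e-9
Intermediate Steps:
K = 12
Function('r')(E, b) = Pow(13, Rational(1, 2)) (Function('r')(E, b) = Pow(Add(1, 12), Rational(1, 2)) = Pow(13, Rational(1, 2)))
Q = 7
Pow(Mul(Add(Q, -18262), Add(18868, Function('r')(-183, Function('P')(-13)))), -1) = Pow(Mul(Add(7, -18262), Add(18868, Pow(13, Rational(1, 2)))), -1) = Pow(Mul(-18255, Add(18868, Pow(13, Rational(1, 2)))), -1) = Pow(Add(-344435340, Mul(-18255, Pow(13, Rational(1, 2)))), -1)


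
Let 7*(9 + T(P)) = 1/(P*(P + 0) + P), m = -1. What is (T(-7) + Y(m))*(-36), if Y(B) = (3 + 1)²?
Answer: -12354/49 ≈ -252.12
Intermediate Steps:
Y(B) = 16 (Y(B) = 4² = 16)
T(P) = -9 + 1/(7*(P + P²)) (T(P) = -9 + 1/(7*(P*(P + 0) + P)) = -9 + 1/(7*(P*P + P)) = -9 + 1/(7*(P² + P)) = -9 + 1/(7*(P + P²)))
(T(-7) + Y(m))*(-36) = ((⅐)*(1 - 63*(-7) - 63*(-7)²)/(-7*(1 - 7)) + 16)*(-36) = ((⅐)*(-⅐)*(1 + 441 - 63*49)/(-6) + 16)*(-36) = ((⅐)*(-⅐)*(-⅙)*(1 + 441 - 3087) + 16)*(-36) = ((⅐)*(-⅐)*(-⅙)*(-2645) + 16)*(-36) = (-2645/294 + 16)*(-36) = (2059/294)*(-36) = -12354/49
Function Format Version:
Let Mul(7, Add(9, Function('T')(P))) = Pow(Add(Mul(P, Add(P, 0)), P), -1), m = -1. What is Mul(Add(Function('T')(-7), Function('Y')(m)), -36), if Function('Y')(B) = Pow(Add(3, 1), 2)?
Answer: Rational(-12354, 49) ≈ -252.12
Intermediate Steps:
Function('Y')(B) = 16 (Function('Y')(B) = Pow(4, 2) = 16)
Function('T')(P) = Add(-9, Mul(Rational(1, 7), Pow(Add(P, Pow(P, 2)), -1))) (Function('T')(P) = Add(-9, Mul(Rational(1, 7), Pow(Add(Mul(P, Add(P, 0)), P), -1))) = Add(-9, Mul(Rational(1, 7), Pow(Add(Mul(P, P), P), -1))) = Add(-9, Mul(Rational(1, 7), Pow(Add(Pow(P, 2), P), -1))) = Add(-9, Mul(Rational(1, 7), Pow(Add(P, Pow(P, 2)), -1))))
Mul(Add(Function('T')(-7), Function('Y')(m)), -36) = Mul(Add(Mul(Rational(1, 7), Pow(-7, -1), Pow(Add(1, -7), -1), Add(1, Mul(-63, -7), Mul(-63, Pow(-7, 2)))), 16), -36) = Mul(Add(Mul(Rational(1, 7), Rational(-1, 7), Pow(-6, -1), Add(1, 441, Mul(-63, 49))), 16), -36) = Mul(Add(Mul(Rational(1, 7), Rational(-1, 7), Rational(-1, 6), Add(1, 441, -3087)), 16), -36) = Mul(Add(Mul(Rational(1, 7), Rational(-1, 7), Rational(-1, 6), -2645), 16), -36) = Mul(Add(Rational(-2645, 294), 16), -36) = Mul(Rational(2059, 294), -36) = Rational(-12354, 49)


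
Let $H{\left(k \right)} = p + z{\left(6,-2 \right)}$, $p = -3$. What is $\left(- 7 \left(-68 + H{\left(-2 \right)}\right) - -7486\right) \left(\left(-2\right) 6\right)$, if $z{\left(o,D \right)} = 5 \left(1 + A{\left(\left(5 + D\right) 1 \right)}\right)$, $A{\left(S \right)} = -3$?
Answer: $-96636$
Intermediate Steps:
$z{\left(o,D \right)} = -10$ ($z{\left(o,D \right)} = 5 \left(1 - 3\right) = 5 \left(-2\right) = -10$)
$H{\left(k \right)} = -13$ ($H{\left(k \right)} = -3 - 10 = -13$)
$\left(- 7 \left(-68 + H{\left(-2 \right)}\right) - -7486\right) \left(\left(-2\right) 6\right) = \left(- 7 \left(-68 - 13\right) - -7486\right) \left(\left(-2\right) 6\right) = \left(\left(-7\right) \left(-81\right) + 7486\right) \left(-12\right) = \left(567 + 7486\right) \left(-12\right) = 8053 \left(-12\right) = -96636$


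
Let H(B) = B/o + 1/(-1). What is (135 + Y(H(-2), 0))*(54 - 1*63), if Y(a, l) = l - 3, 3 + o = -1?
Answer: -1188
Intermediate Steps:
o = -4 (o = -3 - 1 = -4)
H(B) = -1 - B/4 (H(B) = B/(-4) + 1/(-1) = B*(-¼) + 1*(-1) = -B/4 - 1 = -1 - B/4)
Y(a, l) = -3 + l
(135 + Y(H(-2), 0))*(54 - 1*63) = (135 + (-3 + 0))*(54 - 1*63) = (135 - 3)*(54 - 63) = 132*(-9) = -1188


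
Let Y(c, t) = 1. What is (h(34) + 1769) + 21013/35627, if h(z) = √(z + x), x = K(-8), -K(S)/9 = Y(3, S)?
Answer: 63223311/35627 ≈ 1774.6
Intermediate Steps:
K(S) = -9 (K(S) = -9*1 = -9)
x = -9
h(z) = √(-9 + z) (h(z) = √(z - 9) = √(-9 + z))
(h(34) + 1769) + 21013/35627 = (√(-9 + 34) + 1769) + 21013/35627 = (√25 + 1769) + 21013*(1/35627) = (5 + 1769) + 21013/35627 = 1774 + 21013/35627 = 63223311/35627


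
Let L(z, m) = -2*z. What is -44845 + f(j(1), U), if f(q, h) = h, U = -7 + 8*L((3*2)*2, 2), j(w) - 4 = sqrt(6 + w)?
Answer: -45044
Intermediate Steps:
j(w) = 4 + sqrt(6 + w)
U = -199 (U = -7 + 8*(-2*3*2*2) = -7 + 8*(-12*2) = -7 + 8*(-2*12) = -7 + 8*(-24) = -7 - 192 = -199)
-44845 + f(j(1), U) = -44845 - 199 = -45044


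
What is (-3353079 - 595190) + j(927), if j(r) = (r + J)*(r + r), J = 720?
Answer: -894731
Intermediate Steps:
j(r) = 2*r*(720 + r) (j(r) = (r + 720)*(r + r) = (720 + r)*(2*r) = 2*r*(720 + r))
(-3353079 - 595190) + j(927) = (-3353079 - 595190) + 2*927*(720 + 927) = -3948269 + 2*927*1647 = -3948269 + 3053538 = -894731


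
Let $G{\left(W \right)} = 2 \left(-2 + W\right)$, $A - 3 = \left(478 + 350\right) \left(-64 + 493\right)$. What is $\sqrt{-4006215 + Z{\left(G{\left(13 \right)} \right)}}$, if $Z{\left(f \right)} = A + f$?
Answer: $i \sqrt{3650978} \approx 1910.8 i$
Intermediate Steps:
$A = 355215$ ($A = 3 + \left(478 + 350\right) \left(-64 + 493\right) = 3 + 828 \cdot 429 = 3 + 355212 = 355215$)
$G{\left(W \right)} = -4 + 2 W$
$Z{\left(f \right)} = 355215 + f$
$\sqrt{-4006215 + Z{\left(G{\left(13 \right)} \right)}} = \sqrt{-4006215 + \left(355215 + \left(-4 + 2 \cdot 13\right)\right)} = \sqrt{-4006215 + \left(355215 + \left(-4 + 26\right)\right)} = \sqrt{-4006215 + \left(355215 + 22\right)} = \sqrt{-4006215 + 355237} = \sqrt{-3650978} = i \sqrt{3650978}$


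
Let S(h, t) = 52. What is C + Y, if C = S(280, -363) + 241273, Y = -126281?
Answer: 115044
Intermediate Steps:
C = 241325 (C = 52 + 241273 = 241325)
C + Y = 241325 - 126281 = 115044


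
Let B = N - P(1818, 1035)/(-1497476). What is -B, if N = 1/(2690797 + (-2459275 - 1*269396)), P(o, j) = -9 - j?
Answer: 10259483/14178851506 ≈ 0.00072358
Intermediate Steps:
N = -1/37874 (N = 1/(2690797 + (-2459275 - 269396)) = 1/(2690797 - 2728671) = 1/(-37874) = -1/37874 ≈ -2.6403e-5)
B = -10259483/14178851506 (B = -1/37874 - (-9 - 1*1035)/(-1497476) = -1/37874 - (-9 - 1035)*(-1)/1497476 = -1/37874 - (-1044)*(-1)/1497476 = -1/37874 - 1*261/374369 = -1/37874 - 261/374369 = -10259483/14178851506 ≈ -0.00072358)
-B = -1*(-10259483/14178851506) = 10259483/14178851506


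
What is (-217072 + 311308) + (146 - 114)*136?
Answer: 98588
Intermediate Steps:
(-217072 + 311308) + (146 - 114)*136 = 94236 + 32*136 = 94236 + 4352 = 98588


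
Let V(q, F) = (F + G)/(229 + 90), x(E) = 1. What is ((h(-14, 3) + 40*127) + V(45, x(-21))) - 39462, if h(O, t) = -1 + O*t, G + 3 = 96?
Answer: -10981481/319 ≈ -34425.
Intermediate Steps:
G = 93 (G = -3 + 96 = 93)
V(q, F) = 93/319 + F/319 (V(q, F) = (F + 93)/(229 + 90) = (93 + F)/319 = (93 + F)*(1/319) = 93/319 + F/319)
((h(-14, 3) + 40*127) + V(45, x(-21))) - 39462 = (((-1 - 14*3) + 40*127) + (93/319 + (1/319)*1)) - 39462 = (((-1 - 42) + 5080) + (93/319 + 1/319)) - 39462 = ((-43 + 5080) + 94/319) - 39462 = (5037 + 94/319) - 39462 = 1606897/319 - 39462 = -10981481/319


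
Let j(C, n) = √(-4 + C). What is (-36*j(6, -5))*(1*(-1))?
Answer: 36*√2 ≈ 50.912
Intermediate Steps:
(-36*j(6, -5))*(1*(-1)) = (-36*√(-4 + 6))*(1*(-1)) = -36*√2*(-1) = 36*√2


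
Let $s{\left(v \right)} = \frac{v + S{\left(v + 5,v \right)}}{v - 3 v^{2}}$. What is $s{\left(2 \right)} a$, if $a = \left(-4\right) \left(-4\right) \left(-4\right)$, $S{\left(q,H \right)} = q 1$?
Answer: $\frac{288}{5} \approx 57.6$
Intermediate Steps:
$S{\left(q,H \right)} = q$
$a = -64$ ($a = 16 \left(-4\right) = -64$)
$s{\left(v \right)} = \frac{5 + 2 v}{v - 3 v^{2}}$ ($s{\left(v \right)} = \frac{v + \left(v + 5\right)}{v - 3 v^{2}} = \frac{v + \left(5 + v\right)}{v - 3 v^{2}} = \frac{5 + 2 v}{v - 3 v^{2}}$)
$s{\left(2 \right)} a = \frac{-5 - 4}{2 \left(-1 + 3 \cdot 2\right)} \left(-64\right) = \frac{-5 - 4}{2 \left(-1 + 6\right)} \left(-64\right) = \frac{1}{2} \cdot \frac{1}{5} \left(-9\right) \left(-64\right) = \left(- \frac{9}{10}\right) \left(-64\right) = \frac{288}{5}$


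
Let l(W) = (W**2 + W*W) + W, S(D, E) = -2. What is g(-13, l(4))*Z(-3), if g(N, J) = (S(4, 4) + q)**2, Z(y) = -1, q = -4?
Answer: -36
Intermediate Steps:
l(W) = W + 2*W**2 (l(W) = (W**2 + W**2) + W = 2*W**2 + W = W + 2*W**2)
g(N, J) = 36 (g(N, J) = (-2 - 4)**2 = (-6)**2 = 36)
g(-13, l(4))*Z(-3) = 36*(-1) = -36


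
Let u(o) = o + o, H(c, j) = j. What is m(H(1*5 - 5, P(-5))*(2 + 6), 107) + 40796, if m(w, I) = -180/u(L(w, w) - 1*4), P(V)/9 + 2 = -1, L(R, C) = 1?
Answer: 40826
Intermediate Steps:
P(V) = -27 (P(V) = -18 + 9*(-1) = -18 - 9 = -27)
u(o) = 2*o
m(w, I) = 30 (m(w, I) = -180*1/(2*(1 - 1*4)) = -180*1/(2*(1 - 4)) = -180/(2*(-3)) = -180/(-6) = -180*(-1/6) = 30)
m(H(1*5 - 5, P(-5))*(2 + 6), 107) + 40796 = 30 + 40796 = 40826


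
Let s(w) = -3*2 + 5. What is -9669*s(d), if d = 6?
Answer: 9669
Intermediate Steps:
s(w) = -1 (s(w) = -6 + 5 = -1)
-9669*s(d) = -9669*(-1) = 9669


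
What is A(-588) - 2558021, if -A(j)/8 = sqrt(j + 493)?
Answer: -2558021 - 8*I*sqrt(95) ≈ -2.558e+6 - 77.974*I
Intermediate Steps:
A(j) = -8*sqrt(493 + j) (A(j) = -8*sqrt(j + 493) = -8*sqrt(493 + j))
A(-588) - 2558021 = -8*sqrt(493 - 588) - 2558021 = -8*I*sqrt(95) - 2558021 = -2558021 - 8*I*sqrt(95)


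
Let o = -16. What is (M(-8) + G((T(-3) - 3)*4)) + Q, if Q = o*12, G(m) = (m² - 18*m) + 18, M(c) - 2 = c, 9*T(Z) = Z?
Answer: 2140/9 ≈ 237.78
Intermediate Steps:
T(Z) = Z/9
M(c) = 2 + c
G(m) = 18 + m² - 18*m
Q = -192 (Q = -16*12 = -192)
(M(-8) + G((T(-3) - 3)*4)) + Q = ((2 - 8) + (18 + (((⅑)*(-3) - 3)*4)² - 18*((⅑)*(-3) - 3)*4)) - 192 = (-6 + (18 + ((-⅓ - 3)*4)² - 18*(-⅓ - 3)*4)) - 192 = (-6 + (18 + (-10/3*4)² - (-60)*4)) - 192 = (-6 + (18 + (-40/3)² - 18*(-40/3))) - 192 = (-6 + (18 + 1600/9 + 240)) - 192 = (-6 + 3922/9) - 192 = 3868/9 - 192 = 2140/9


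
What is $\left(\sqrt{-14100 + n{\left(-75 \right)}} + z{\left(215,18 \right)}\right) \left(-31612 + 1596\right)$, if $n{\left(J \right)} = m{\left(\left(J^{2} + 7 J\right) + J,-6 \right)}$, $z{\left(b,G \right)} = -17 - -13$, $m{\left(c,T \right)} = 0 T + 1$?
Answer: $120064 - 30016 i \sqrt{14099} \approx 1.2006 \cdot 10^{5} - 3.5641 \cdot 10^{6} i$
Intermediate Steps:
$m{\left(c,T \right)} = 1$ ($m{\left(c,T \right)} = 0 + 1 = 1$)
$z{\left(b,G \right)} = -4$ ($z{\left(b,G \right)} = -17 + 13 = -4$)
$n{\left(J \right)} = 1$
$\left(\sqrt{-14100 + n{\left(-75 \right)}} + z{\left(215,18 \right)}\right) \left(-31612 + 1596\right) = \left(\sqrt{-14100 + 1} - 4\right) \left(-31612 + 1596\right) = \left(\sqrt{-14099} - 4\right) \left(-30016\right) = \left(i \sqrt{14099} - 4\right) \left(-30016\right) = \left(-4 + i \sqrt{14099}\right) \left(-30016\right) = 120064 - 30016 i \sqrt{14099}$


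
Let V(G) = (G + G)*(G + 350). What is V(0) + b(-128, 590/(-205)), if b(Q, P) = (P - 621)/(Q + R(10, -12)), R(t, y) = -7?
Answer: 25579/5535 ≈ 4.6213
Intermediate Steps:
b(Q, P) = (-621 + P)/(-7 + Q) (b(Q, P) = (P - 621)/(Q - 7) = (-621 + P)/(-7 + Q))
V(G) = 2*G*(350 + G) (V(G) = (2*G)*(350 + G) = 2*G*(350 + G))
V(0) + b(-128, 590/(-205)) = 2*0*(350 + 0) + (-621 + 590/(-205))/(-7 - 128) = 2*0*350 + (-621 + 590*(-1/205))/(-135) = 0 - (-621 - 118/41)/135 = 0 - 1/135*(-25579/41) = 0 + 25579/5535 = 25579/5535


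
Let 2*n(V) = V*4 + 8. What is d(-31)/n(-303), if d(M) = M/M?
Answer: -1/602 ≈ -0.0016611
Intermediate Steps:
n(V) = 4 + 2*V (n(V) = (V*4 + 8)/2 = (4*V + 8)/2 = (8 + 4*V)/2 = 4 + 2*V)
d(M) = 1
d(-31)/n(-303) = 1/(4 + 2*(-303)) = 1/(4 - 606) = 1/(-602) = 1*(-1/602) = -1/602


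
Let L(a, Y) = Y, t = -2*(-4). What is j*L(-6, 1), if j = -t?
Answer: -8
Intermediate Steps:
t = 8
j = -8 (j = -1*8 = -8)
j*L(-6, 1) = -8*1 = -8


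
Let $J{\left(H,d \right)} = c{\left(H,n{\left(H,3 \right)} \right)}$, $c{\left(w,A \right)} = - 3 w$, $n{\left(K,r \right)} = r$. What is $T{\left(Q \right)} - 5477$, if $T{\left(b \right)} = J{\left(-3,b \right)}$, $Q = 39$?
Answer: $-5468$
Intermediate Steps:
$J{\left(H,d \right)} = - 3 H$
$T{\left(b \right)} = 9$ ($T{\left(b \right)} = \left(-3\right) \left(-3\right) = 9$)
$T{\left(Q \right)} - 5477 = 9 - 5477 = -5468$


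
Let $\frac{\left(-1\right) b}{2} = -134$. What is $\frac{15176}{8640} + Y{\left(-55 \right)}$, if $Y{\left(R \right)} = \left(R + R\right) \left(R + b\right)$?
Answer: $- \frac{25302503}{1080} \approx -23428.0$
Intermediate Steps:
$b = 268$ ($b = \left(-2\right) \left(-134\right) = 268$)
$Y{\left(R \right)} = 2 R \left(268 + R\right)$ ($Y{\left(R \right)} = \left(R + R\right) \left(R + 268\right) = 2 R \left(268 + R\right)$)
$\frac{15176}{8640} + Y{\left(-55 \right)} = \frac{15176}{8640} + 2 \left(-55\right) \left(268 - 55\right) = 15176 \cdot \frac{1}{8640} + 2 \left(-55\right) 213 = \frac{1897}{1080} - 23430 = - \frac{25302503}{1080}$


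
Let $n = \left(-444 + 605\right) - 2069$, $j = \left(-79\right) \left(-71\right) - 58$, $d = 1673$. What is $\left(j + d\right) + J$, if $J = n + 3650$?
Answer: $8966$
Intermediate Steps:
$j = 5551$ ($j = 5609 - 58 = 5551$)
$n = -1908$ ($n = 161 - 2069 = -1908$)
$J = 1742$ ($J = -1908 + 3650 = 1742$)
$\left(j + d\right) + J = \left(5551 + 1673\right) + 1742 = 7224 + 1742 = 8966$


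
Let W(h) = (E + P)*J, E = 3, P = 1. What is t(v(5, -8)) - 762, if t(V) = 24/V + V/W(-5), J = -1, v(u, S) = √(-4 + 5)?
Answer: -2953/4 ≈ -738.25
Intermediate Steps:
v(u, S) = 1 (v(u, S) = √1 = 1)
W(h) = -4 (W(h) = (3 + 1)*(-1) = 4*(-1) = -4)
t(V) = 24/V - V/4 (t(V) = 24/V + V/(-4) = 24/V + V*(-¼) = 24/V - V/4)
t(v(5, -8)) - 762 = (24/1 - ¼*1) - 762 = (24*1 - ¼) - 762 = (24 - ¼) - 762 = 95/4 - 762 = -2953/4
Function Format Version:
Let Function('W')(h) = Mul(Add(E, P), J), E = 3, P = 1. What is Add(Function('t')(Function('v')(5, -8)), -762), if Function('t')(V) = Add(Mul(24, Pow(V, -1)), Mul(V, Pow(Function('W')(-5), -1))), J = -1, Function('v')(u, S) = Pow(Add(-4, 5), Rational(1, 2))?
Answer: Rational(-2953, 4) ≈ -738.25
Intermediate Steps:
Function('v')(u, S) = 1 (Function('v')(u, S) = Pow(1, Rational(1, 2)) = 1)
Function('W')(h) = -4 (Function('W')(h) = Mul(Add(3, 1), -1) = Mul(4, -1) = -4)
Function('t')(V) = Add(Mul(24, Pow(V, -1)), Mul(Rational(-1, 4), V)) (Function('t')(V) = Add(Mul(24, Pow(V, -1)), Mul(V, Pow(-4, -1))) = Add(Mul(24, Pow(V, -1)), Mul(V, Rational(-1, 4))) = Add(Mul(24, Pow(V, -1)), Mul(Rational(-1, 4), V)))
Add(Function('t')(Function('v')(5, -8)), -762) = Add(Add(Mul(24, Pow(1, -1)), Mul(Rational(-1, 4), 1)), -762) = Add(Add(Mul(24, 1), Rational(-1, 4)), -762) = Add(Add(24, Rational(-1, 4)), -762) = Add(Rational(95, 4), -762) = Rational(-2953, 4)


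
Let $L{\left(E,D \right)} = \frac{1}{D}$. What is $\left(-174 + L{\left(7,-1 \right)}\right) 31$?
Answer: $-5425$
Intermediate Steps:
$\left(-174 + L{\left(7,-1 \right)}\right) 31 = \left(-174 + \frac{1}{-1}\right) 31 = \left(-174 - 1\right) 31 = \left(-175\right) 31 = -5425$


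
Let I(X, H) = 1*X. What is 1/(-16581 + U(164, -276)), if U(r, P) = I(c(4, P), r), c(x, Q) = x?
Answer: -1/16577 ≈ -6.0325e-5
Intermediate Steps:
I(X, H) = X
U(r, P) = 4
1/(-16581 + U(164, -276)) = 1/(-16581 + 4) = 1/(-16577) = -1/16577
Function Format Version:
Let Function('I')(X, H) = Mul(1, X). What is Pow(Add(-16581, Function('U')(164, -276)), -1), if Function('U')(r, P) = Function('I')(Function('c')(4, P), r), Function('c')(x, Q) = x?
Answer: Rational(-1, 16577) ≈ -6.0325e-5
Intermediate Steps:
Function('I')(X, H) = X
Function('U')(r, P) = 4
Pow(Add(-16581, Function('U')(164, -276)), -1) = Pow(Add(-16581, 4), -1) = Pow(-16577, -1) = Rational(-1, 16577)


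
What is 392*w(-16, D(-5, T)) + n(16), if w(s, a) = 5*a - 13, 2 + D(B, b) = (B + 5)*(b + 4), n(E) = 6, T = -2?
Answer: -9010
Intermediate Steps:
D(B, b) = -2 + (4 + b)*(5 + B) (D(B, b) = -2 + (B + 5)*(b + 4) = -2 + (5 + B)*(4 + b) = -2 + (4 + b)*(5 + B))
w(s, a) = -13 + 5*a
392*w(-16, D(-5, T)) + n(16) = 392*(-13 + 5*(18 + 4*(-5) + 5*(-2) - 5*(-2))) + 6 = 392*(-13 + 5*(18 - 20 - 10 + 10)) + 6 = 392*(-13 + 5*(-2)) + 6 = 392*(-13 - 10) + 6 = 392*(-23) + 6 = -9016 + 6 = -9010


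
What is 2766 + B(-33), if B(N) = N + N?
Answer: 2700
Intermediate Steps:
B(N) = 2*N
2766 + B(-33) = 2766 + 2*(-33) = 2766 - 66 = 2700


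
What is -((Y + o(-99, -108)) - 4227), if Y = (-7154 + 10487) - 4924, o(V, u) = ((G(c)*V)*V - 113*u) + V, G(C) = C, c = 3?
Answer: -35690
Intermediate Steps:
o(V, u) = V - 113*u + 3*V² (o(V, u) = ((3*V)*V - 113*u) + V = (3*V² - 113*u) + V = (-113*u + 3*V²) + V = V - 113*u + 3*V²)
Y = -1591 (Y = 3333 - 4924 = -1591)
-((Y + o(-99, -108)) - 4227) = -((-1591 + (-99 - 113*(-108) + 3*(-99)²)) - 4227) = -((-1591 + (-99 + 12204 + 3*9801)) - 4227) = -((-1591 + (-99 + 12204 + 29403)) - 4227) = -((-1591 + 41508) - 4227) = -(39917 - 4227) = -1*35690 = -35690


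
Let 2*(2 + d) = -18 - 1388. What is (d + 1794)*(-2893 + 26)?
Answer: -3122163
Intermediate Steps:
d = -705 (d = -2 + (-18 - 1388)/2 = -2 + (½)*(-1406) = -2 - 703 = -705)
(d + 1794)*(-2893 + 26) = (-705 + 1794)*(-2893 + 26) = 1089*(-2867) = -3122163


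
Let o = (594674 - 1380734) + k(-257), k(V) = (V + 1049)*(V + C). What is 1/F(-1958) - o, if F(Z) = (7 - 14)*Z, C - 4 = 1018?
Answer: 2469547081/13706 ≈ 1.8018e+5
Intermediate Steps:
C = 1022 (C = 4 + 1018 = 1022)
k(V) = (1022 + V)*(1049 + V) (k(V) = (V + 1049)*(V + 1022) = (1049 + V)*(1022 + V) = (1022 + V)*(1049 + V))
F(Z) = -7*Z
o = -180180 (o = (594674 - 1380734) + (1072078 + (-257)² + 2071*(-257)) = -786060 + (1072078 + 66049 - 532247) = -786060 + 605880 = -180180)
1/F(-1958) - o = 1/(-7*(-1958)) - 1*(-180180) = 1/13706 + 180180 = 2469547081/13706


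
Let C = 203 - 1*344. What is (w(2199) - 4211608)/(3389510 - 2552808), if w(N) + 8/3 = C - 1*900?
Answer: -12637955/2510106 ≈ -5.0348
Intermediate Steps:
C = -141 (C = 203 - 344 = -141)
w(N) = -3131/3 (w(N) = -8/3 + (-141 - 1*900) = -8/3 + (-141 - 900) = -8/3 - 1041 = -3131/3)
(w(2199) - 4211608)/(3389510 - 2552808) = (-3131/3 - 4211608)/(3389510 - 2552808) = -12637955/3/836702 = -12637955/3*1/836702 = -12637955/2510106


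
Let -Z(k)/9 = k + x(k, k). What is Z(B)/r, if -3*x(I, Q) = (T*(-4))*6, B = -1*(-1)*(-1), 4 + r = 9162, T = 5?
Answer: -351/9158 ≈ -0.038327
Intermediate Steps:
r = 9158 (r = -4 + 9162 = 9158)
B = -1 (B = 1*(-1) = -1)
x(I, Q) = 40 (x(I, Q) = -5*(-4)*6/3 = -(-20)*6/3 = -1/3*(-120) = 40)
Z(k) = -360 - 9*k (Z(k) = -9*(k + 40) = -9*(40 + k) = -360 - 9*k)
Z(B)/r = (-360 - 9*(-1))/9158 = (-360 + 9)*(1/9158) = -351*1/9158 = -351/9158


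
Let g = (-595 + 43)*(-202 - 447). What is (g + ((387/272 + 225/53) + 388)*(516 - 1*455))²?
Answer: 30367653875350172329/207821056 ≈ 1.4612e+11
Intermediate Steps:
g = 358248 (g = -552*(-649) = 358248)
(g + ((387/272 + 225/53) + 388)*(516 - 1*455))² = (358248 + ((387/272 + 225/53) + 388)*(516 - 1*455))² = (358248 + ((387*(1/272) + 225*(1/53)) + 388)*(516 - 455))² = (358248 + ((387/272 + 225/53) + 388)*61)² = (358248 + (81711/14416 + 388)*61)² = (358248 + (5675119/14416)*61)² = (358248 + 346182259/14416)² = (5510685427/14416)² = 30367653875350172329/207821056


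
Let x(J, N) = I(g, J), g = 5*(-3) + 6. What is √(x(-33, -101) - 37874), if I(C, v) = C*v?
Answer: I*√37577 ≈ 193.85*I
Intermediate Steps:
g = -9 (g = -15 + 6 = -9)
x(J, N) = -9*J
√(x(-33, -101) - 37874) = √(-9*(-33) - 37874) = √(297 - 37874) = √(-37577) = I*√37577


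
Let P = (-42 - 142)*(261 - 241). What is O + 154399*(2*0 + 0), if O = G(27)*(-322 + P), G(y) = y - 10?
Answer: -68034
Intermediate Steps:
G(y) = -10 + y
P = -3680 (P = -184*20 = -3680)
O = -68034 (O = (-10 + 27)*(-322 - 3680) = 17*(-4002) = -68034)
O + 154399*(2*0 + 0) = -68034 + 154399*(2*0 + 0) = -68034 + 154399*(0 + 0) = -68034 + 154399*0 = -68034 + 0 = -68034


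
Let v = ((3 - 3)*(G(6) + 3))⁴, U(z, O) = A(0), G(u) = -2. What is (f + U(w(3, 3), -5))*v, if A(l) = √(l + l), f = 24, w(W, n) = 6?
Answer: 0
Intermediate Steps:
A(l) = √2*√l (A(l) = √(2*l) = √2*√l)
U(z, O) = 0 (U(z, O) = √2*√0 = √2*0 = 0)
v = 0 (v = ((3 - 3)*(-2 + 3))⁴ = (0*1)⁴ = 0⁴ = 0)
(f + U(w(3, 3), -5))*v = (24 + 0)*0 = 24*0 = 0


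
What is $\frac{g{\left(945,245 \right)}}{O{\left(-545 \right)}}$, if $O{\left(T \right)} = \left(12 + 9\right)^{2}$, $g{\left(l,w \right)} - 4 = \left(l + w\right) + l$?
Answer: $\frac{713}{147} \approx 4.8503$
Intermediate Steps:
$g{\left(l,w \right)} = 4 + w + 2 l$ ($g{\left(l,w \right)} = 4 + \left(\left(l + w\right) + l\right) = 4 + \left(w + 2 l\right) = 4 + w + 2 l$)
$O{\left(T \right)} = 441$ ($O{\left(T \right)} = 21^{2} = 441$)
$\frac{g{\left(945,245 \right)}}{O{\left(-545 \right)}} = \frac{4 + 245 + 2 \cdot 945}{441} = \left(4 + 245 + 1890\right) \frac{1}{441} = 2139 \cdot \frac{1}{441} = \frac{713}{147}$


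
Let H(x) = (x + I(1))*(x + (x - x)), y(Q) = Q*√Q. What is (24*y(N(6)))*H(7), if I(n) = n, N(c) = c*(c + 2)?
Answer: 258048*√3 ≈ 4.4695e+5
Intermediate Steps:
N(c) = c*(2 + c)
y(Q) = Q^(3/2)
H(x) = x*(1 + x) (H(x) = (x + 1)*(x + (x - x)) = (1 + x)*(x + 0) = (1 + x)*x = x*(1 + x))
(24*y(N(6)))*H(7) = (24*(6*(2 + 6))^(3/2))*(7*(1 + 7)) = (24*(6*8)^(3/2))*(7*8) = (24*48^(3/2))*56 = (24*(192*√3))*56 = (4608*√3)*56 = 258048*√3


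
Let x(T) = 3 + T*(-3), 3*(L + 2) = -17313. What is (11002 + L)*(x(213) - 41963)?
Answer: -222750171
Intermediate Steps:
L = -5773 (L = -2 + (1/3)*(-17313) = -2 - 5771 = -5773)
x(T) = 3 - 3*T
(11002 + L)*(x(213) - 41963) = (11002 - 5773)*((3 - 3*213) - 41963) = 5229*((3 - 639) - 41963) = 5229*(-636 - 41963) = 5229*(-42599) = -222750171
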